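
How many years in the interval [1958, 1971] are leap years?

3

Years divisible by 4 in [1958, 1971]: 1960, 1964, 1968.
No century exceptions apply. Count: 3.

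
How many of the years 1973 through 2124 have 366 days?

Years divisible by 4: 1976, 1980, …, 2124 — 38 in all.
Of these, 2100 is divisible by 100 but not 400, so not leap.
2000 is divisible by 400, so still leap.
Leap years: 38 − 1 = 37.

37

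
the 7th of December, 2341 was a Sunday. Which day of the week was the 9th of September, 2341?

Tuesday

Count forward from the earlier date (September 9, 2341) to the later (December 7, 2341):
September 2341: 30 − 9 = 21 days remain.
Then October (31), November (30): 31 + 30 = 61 days.
December 1–7, 2341: 7 days.
Total: 21 + 61 + 7 = 89 days.
89 mod 7 = 5, so 5 days before Sunday is Tuesday.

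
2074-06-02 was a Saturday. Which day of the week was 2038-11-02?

Count forward from the earlier date (November 2, 2038) to the later (June 2, 2074):
From November 2, 2038 to November 2, 2073: 35 years, of which 9 contain a Feb 29 — 26×365 + 9×366 = 12784 days.
November 2073: 30 − 2 = 28 days remain.
Then December (31), January (31), February 2074 (28), March (31), April (30), May (31): 31 + 31 + 28 + 31 + 30 + 31 = 182 days.
June 1–2, 2074: 2 days.
Residual: 212 days.
Total: 12996 days.
12996 mod 7 = 4, so 4 days before Saturday is Tuesday.

Tuesday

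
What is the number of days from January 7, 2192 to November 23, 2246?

From January 7, 2192 to January 7, 2246: 54 years, of which 13 contain a Feb 29 — 41×365 + 13×366 = 19723 days.
(2200 is not a leap year (divisible by 100 but not 400).)
January 2246: 31 − 7 = 24 days remain.
Then 9 full months totalling 273 days.
November 1–23, 2246: 23 days.
Residual: 320 days.
Total: 20043 days.

20043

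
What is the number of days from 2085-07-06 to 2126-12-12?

Day-of-year of July 6, 2085: 187.
Day-of-year of December 12, 2126: 346.
2085 has 365 days, so 365 − 187 = 178 days remain in 2085.
Full years 2086–2125: 31 common + 9 leap = 31×365 + 9×366 = 14609 days.
Total: 178 + 14609 + 346 = 15133 days.

15133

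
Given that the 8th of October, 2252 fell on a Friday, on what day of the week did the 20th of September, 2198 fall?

Count forward from the earlier date (September 20, 2198) to the later (October 8, 2252):
From September 20, 2198 to September 20, 2252: 54 years, of which 13 contain a Feb 29 — 41×365 + 13×366 = 19723 days.
(2200 is not a leap year (divisible by 100 but not 400).)
September 2252: 30 − 20 = 10 days remain.
October 1–8, 2252: 8 days.
Residual: 18 days.
Total: 19741 days.
19741 mod 7 = 1, so 1 day before Friday is Thursday.

Thursday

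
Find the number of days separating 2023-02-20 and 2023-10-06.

February 2023: 28 − 20 = 8 days remain (2023 is not a leap year, so February has 28 days).
Then March (31), April (30), May (31), June (30), July (31), August (31), September (30): 31 + 30 + 31 + 30 + 31 + 31 + 30 = 214 days.
October 1–6, 2023: 6 days.
Total: 8 + 214 + 6 = 228 days.

228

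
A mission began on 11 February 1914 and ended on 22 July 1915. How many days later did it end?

February 11, 1914 → February 11, 1915: 365 days.
February 1915: 28 − 11 = 17 days remain (1915 is not a leap year, so February has 28 days).
Then March (31), April (30), May (31), June (30): 31 + 30 + 31 + 30 = 122 days.
July 1–22, 1915: 22 days.
Residual: 161 days.
Total: 526 days.

526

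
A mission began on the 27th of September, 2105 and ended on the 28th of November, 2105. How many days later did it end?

62

September 2105: 30 − 27 = 3 days remain.
Then October (31): 31 days.
November 1–28, 2105: 28 days.
Total: 3 + 31 + 28 = 62 days.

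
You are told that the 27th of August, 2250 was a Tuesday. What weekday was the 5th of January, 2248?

Count forward from the earlier date (January 5, 2248) to the later (August 27, 2250):
January 5, 2248 → January 5, 2249: 366 days (2248 is a leap year).
January 5, 2249 → January 5, 2250: 365 days.
January 2250: 31 − 5 = 26 days remain.
Then February 2250 (28), March (31), April (30), May (31), June (30), July (31): 28 + 31 + 30 + 31 + 30 + 31 = 181 days.
August 1–27, 2250: 27 days.
Residual: 234 days.
Total: 965 days.
965 mod 7 = 6, so 6 days before Tuesday is Wednesday.

Wednesday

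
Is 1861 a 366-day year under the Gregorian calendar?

1861 is not a leap year.

No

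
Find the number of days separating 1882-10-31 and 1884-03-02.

488

Day-of-year of October 31, 1882: 304.
Day-of-year of March 2, 1884: 62.
1882 has 365 days, so 365 − 304 = 61 days remain in 1882.
Full years: 1883: 365. Sum = 365.
Total: 61 + 365 + 62 = 488 days.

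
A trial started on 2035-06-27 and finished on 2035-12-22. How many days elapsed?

June 2035: 30 − 27 = 3 days remain.
Then July (31), August (31), September (30), October (31), November (30): 31 + 31 + 30 + 31 + 30 = 153 days.
December 1–22, 2035: 22 days.
Total: 3 + 153 + 22 = 178 days.

178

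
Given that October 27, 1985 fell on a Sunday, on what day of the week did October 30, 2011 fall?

Sunday

From October 27, 1985 to October 27, 2011: 26 years, of which 6 contain a Feb 29 — 20×365 + 6×366 = 9496 days.
(2000 is a leap year (divisible by 400).)
Within October 2011: 30 − 27 = 3 days.
Total: 9499 days.
9499 is a multiple of 7, so October 30, 2011 falls on the same weekday: Sunday.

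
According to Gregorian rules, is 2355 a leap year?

No

2355 is not a leap year.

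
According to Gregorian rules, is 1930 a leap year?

No

1930 is not a leap year.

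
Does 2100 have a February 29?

No

2100 is not a leap year (divisible by 100 but not 400).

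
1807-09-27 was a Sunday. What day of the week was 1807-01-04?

Count forward from the earlier date (January 4, 1807) to the later (September 27, 1807):
January 1807: 31 − 4 = 27 days remain.
Then February 1807 (28), March (31), April (30), May (31), June (30), July (31), August (31): 28 + 31 + 30 + 31 + 30 + 31 + 31 = 212 days.
September 1–27, 1807: 27 days.
Total: 27 + 212 + 27 = 266 days.
266 is a multiple of 7, so 1807-01-04 falls on the same weekday: Sunday.

Sunday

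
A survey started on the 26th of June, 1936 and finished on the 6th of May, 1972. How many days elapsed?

13098

Day-of-year of June 26, 1936: 178.
Day-of-year of May 6, 1972: 127.
1936 has 366 days, so 366 − 178 = 188 days remain in 1936.
Full years 1937–1971: 27 common + 8 leap = 27×365 + 8×366 = 12783 days.
Total: 188 + 12783 + 127 = 13098 days.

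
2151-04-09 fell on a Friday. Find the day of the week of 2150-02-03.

Count forward from the earlier date (February 3, 2150) to the later (April 9, 2151):
February 2150: 28 − 3 = 25 days remain (2150 is not a leap year, so February has 28 days).
Then 13 full months totalling 396 days.
April 1–9, 2151: 9 days.
Total: 25 + 396 + 9 = 430 days.
430 mod 7 = 3, so 3 days before Friday is Tuesday.

Tuesday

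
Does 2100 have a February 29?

2100 is not a leap year (divisible by 100 but not 400).

No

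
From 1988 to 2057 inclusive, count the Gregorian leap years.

18

Years divisible by 4: 1988, 1992, …, 2056 — 18 in all.
2000 is divisible by 400, so still leap.
No century exceptions apply. Count: 18.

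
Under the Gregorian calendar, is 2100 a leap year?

2100 is not a leap year (divisible by 100 but not 400).

No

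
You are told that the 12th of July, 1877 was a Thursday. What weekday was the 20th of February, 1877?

Tuesday

Count forward from the earlier date (February 20, 1877) to the later (July 12, 1877):
February 1877: 28 − 20 = 8 days remain (1877 is not a leap year, so February has 28 days).
Then March (31), April (30), May (31), June (30): 31 + 30 + 31 + 30 = 122 days.
July 1–12, 1877: 12 days.
Total: 8 + 122 + 12 = 142 days.
142 mod 7 = 2, so 2 days before Thursday is Tuesday.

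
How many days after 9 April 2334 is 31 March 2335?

Day-of-year of April 9, 2334: 99.
Day-of-year of March 31, 2335: 90.
2334 has 365 days, so 365 − 99 = 266 days remain in 2334.
Total: 266 + 90 = 356 days.

356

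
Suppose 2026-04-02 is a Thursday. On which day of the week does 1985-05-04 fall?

Saturday

Count forward from the earlier date (May 4, 1985) to the later (April 2, 2026):
Day-of-year of May 4, 1985: 124.
Day-of-year of April 2, 2026: 92.
1985 has 365 days, so 365 − 124 = 241 days remain in 1985.
Full years 1986–2025: 30 common + 10 leap = 30×365 + 10×366 = 14610 days.
Total: 241 + 14610 + 92 = 14943 days.
14943 mod 7 = 5, so 5 days before Thursday is Saturday.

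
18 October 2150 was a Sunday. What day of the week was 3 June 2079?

Saturday

Count forward from the earlier date (June 3, 2079) to the later (October 18, 2150):
From June 3, 2079 to June 3, 2150: 71 years, of which 17 contain a Feb 29 — 54×365 + 17×366 = 25932 days.
(2100 is not a leap year (divisible by 100 but not 400).)
June 2150: 30 − 3 = 27 days remain.
Then July (31), August (31), September (30): 31 + 31 + 30 = 92 days.
October 1–18, 2150: 18 days.
Residual: 137 days.
Total: 26069 days.
26069 mod 7 = 1, so 1 day before Sunday is Saturday.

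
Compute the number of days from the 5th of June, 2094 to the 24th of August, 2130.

13228

From June 5, 2094 to June 5, 2130: 36 years, of which 8 contain a Feb 29 — 28×365 + 8×366 = 13148 days.
(2100 is not a leap year (divisible by 100 but not 400).)
June 2130: 30 − 5 = 25 days remain.
Then July (31): 31 days.
August 1–24, 2130: 24 days.
Residual: 80 days.
Total: 13228 days.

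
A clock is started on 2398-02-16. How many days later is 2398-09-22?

218

February 2398: 28 − 16 = 12 days remain (2398 is not a leap year, so February has 28 days).
Then March (31), April (30), May (31), June (30), July (31), August (31): 31 + 30 + 31 + 30 + 31 + 31 = 184 days.
September 1–22, 2398: 22 days.
Total: 12 + 184 + 22 = 218 days.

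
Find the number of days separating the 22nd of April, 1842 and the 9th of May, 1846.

Day-of-year of April 22, 1842: 112.
Day-of-year of May 9, 1846: 129.
1842 has 365 days, so 365 − 112 = 253 days remain in 1842.
Full years: 1843: 365; 1844: 366; 1845: 365. Sum = 1096.
Total: 253 + 1096 + 129 = 1478 days.

1478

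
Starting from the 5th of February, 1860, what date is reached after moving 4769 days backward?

the 15th of January, 1847

Count 4769 days before February 5, 1860:
From January 15, 1847 to January 15, 1860: 13 years, of which 3 contain a Feb 29 — 10×365 + 3×366 = 4748 days.
January 1860: 31 − 15 = 16 days remain.
February 1–5, 1860: 5 days (1860 is a leap year).
Residual: 21 days.
Total: 4769 days.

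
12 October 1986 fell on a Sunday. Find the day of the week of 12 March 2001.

Day-of-year of October 12, 1986: 285.
Day-of-year of March 12, 2001: 71.
1986 has 365 days, so 365 − 285 = 80 days remain in 1986.
Full years 1987–2000: 10 common + 4 leap = 10×365 + 4×366 = 5114 days.
Total: 80 + 5114 + 71 = 5265 days.
5265 mod 7 = 1, so 1 day after Sunday is Monday.

Monday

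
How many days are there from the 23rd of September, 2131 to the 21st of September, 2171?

14608

From September 23, 2131 to September 23, 2170: 39 years, of which 10 contain a Feb 29 — 29×365 + 10×366 = 14245 days.
September 2170: 30 − 23 = 7 days remain.
Then 11 full months totalling 335 days.
September 1–21, 2171: 21 days.
Residual: 363 days.
Total: 14608 days.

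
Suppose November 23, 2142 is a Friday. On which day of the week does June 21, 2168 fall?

Tuesday

Day-of-year of November 23, 2142: 327.
Day-of-year of June 21, 2168: 173.
2142 has 365 days, so 365 − 327 = 38 days remain in 2142.
Full years 2143–2167: 19 common + 6 leap = 19×365 + 6×366 = 9131 days.
Total: 38 + 9131 + 173 = 9342 days.
9342 mod 7 = 4, so 4 days after Friday is Tuesday.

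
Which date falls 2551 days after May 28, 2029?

May 22, 2036

Count 2551 days after May 28, 2029:
Day-of-year of May 28, 2029: 148.
Day-of-year of May 22, 2036: 143.
2029 has 365 days, so 365 − 148 = 217 days remain in 2029.
Full years: 2030: 365; 2031: 365; 2032: 366; 2033: 365; 2034: 365; 2035: 365. Sum = 2191.
Total: 217 + 2191 + 143 = 2551 days.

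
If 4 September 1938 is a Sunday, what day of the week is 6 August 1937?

Friday

Count forward from the earlier date (August 6, 1937) to the later (September 4, 1938):
August 1937: 31 − 6 = 25 days remain.
Then 12 full months totalling 365 days.
September 1–4, 1938: 4 days.
Total: 25 + 365 + 4 = 394 days.
394 mod 7 = 2, so 2 days before Sunday is Friday.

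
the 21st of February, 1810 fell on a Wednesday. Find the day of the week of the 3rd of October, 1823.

Friday

From February 21, 1810 to February 21, 1823: 13 years, of which 3 contain a Feb 29 — 10×365 + 3×366 = 4748 days.
February 1823: 28 − 21 = 7 days remain (1823 is not a leap year, so February has 28 days).
Then March (31), April (30), May (31), June (30), July (31), August (31), September (30): 31 + 30 + 31 + 30 + 31 + 31 + 30 = 214 days.
October 1–3, 1823: 3 days.
Residual: 224 days.
Total: 4972 days.
4972 mod 7 = 2, so 2 days after Wednesday is Friday.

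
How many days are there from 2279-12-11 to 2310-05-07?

11104

Day-of-year of December 11, 2279: 345.
Day-of-year of May 7, 2310: 127.
2279 has 365 days, so 365 − 345 = 20 days remain in 2279.
Full years 2280–2309: 23 common + 7 leap = 23×365 + 7×366 = 10957 days.
Total: 20 + 10957 + 127 = 11104 days.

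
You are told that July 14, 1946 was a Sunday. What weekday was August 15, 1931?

Count forward from the earlier date (August 15, 1931) to the later (July 14, 1946):
From August 15, 1931 to August 15, 1945: 14 years, of which 4 contain a Feb 29 — 10×365 + 4×366 = 5114 days.
August 1945: 31 − 15 = 16 days remain.
Then 10 full months totalling 303 days.
July 1–14, 1946: 14 days.
Residual: 333 days.
Total: 5447 days.
5447 mod 7 = 1, so 1 day before Sunday is Saturday.

Saturday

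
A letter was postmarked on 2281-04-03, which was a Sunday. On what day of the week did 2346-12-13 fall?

Day-of-year of April 3, 2281: 93.
Day-of-year of December 13, 2346: 347.
2281 has 365 days, so 365 − 93 = 272 days remain in 2281.
Full years 2282–2345: 49 common + 15 leap = 49×365 + 15×366 = 23375 days.
Total: 272 + 23375 + 347 = 23994 days.
23994 mod 7 = 5, so 5 days after Sunday is Friday.

Friday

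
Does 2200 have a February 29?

2200 is not a leap year (divisible by 100 but not 400).

No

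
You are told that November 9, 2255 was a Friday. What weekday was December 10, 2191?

Saturday

Count forward from the earlier date (December 10, 2191) to the later (November 9, 2255):
Day-of-year of December 10, 2191: 344.
Day-of-year of November 9, 2255: 313.
2191 has 365 days, so 365 − 344 = 21 days remain in 2191.
Full years 2192–2254: 48 common + 15 leap = 48×365 + 15×366 = 23010 days.
Total: 21 + 23010 + 313 = 23344 days.
23344 mod 7 = 6, so 6 days before Friday is Saturday.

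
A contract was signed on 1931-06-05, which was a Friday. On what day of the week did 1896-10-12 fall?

Monday

Count forward from the earlier date (October 12, 1896) to the later (June 5, 1931):
Day-of-year of October 12, 1896: 286.
Day-of-year of June 5, 1931: 156.
1896 has 366 days, so 366 − 286 = 80 days remain in 1896.
Full years 1897–1930: 27 common + 7 leap = 27×365 + 7×366 = 12417 days.
Total: 80 + 12417 + 156 = 12653 days.
12653 mod 7 = 4, so 4 days before Friday is Monday.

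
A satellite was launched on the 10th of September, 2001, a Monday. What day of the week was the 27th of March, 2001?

Count forward from the earlier date (March 27, 2001) to the later (September 10, 2001):
March 2001: 31 − 27 = 4 days remain.
Then April (30), May (31), June (30), July (31), August (31): 30 + 31 + 30 + 31 + 31 = 153 days.
September 1–10, 2001: 10 days.
Total: 4 + 153 + 10 = 167 days.
167 mod 7 = 6, so 6 days before Monday is Tuesday.

Tuesday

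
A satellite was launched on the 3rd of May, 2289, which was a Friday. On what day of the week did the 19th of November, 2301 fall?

Tuesday

From May 3, 2289 to May 3, 2301: 12 years, of which 2 contain a Feb 29 — 10×365 + 2×366 = 4382 days.
(2300 is not a leap year (divisible by 100 but not 400).)
May 2301: 31 − 3 = 28 days remain.
Then June (30), July (31), August (31), September (30), October (31): 30 + 31 + 31 + 30 + 31 = 153 days.
November 1–19, 2301: 19 days.
Residual: 200 days.
Total: 4582 days.
4582 mod 7 = 4, so 4 days after Friday is Tuesday.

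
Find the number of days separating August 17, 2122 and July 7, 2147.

9090

Day-of-year of August 17, 2122: 229.
Day-of-year of July 7, 2147: 188.
2122 has 365 days, so 365 − 229 = 136 days remain in 2122.
Full years 2123–2146: 18 common + 6 leap = 18×365 + 6×366 = 8766 days.
Total: 136 + 8766 + 188 = 9090 days.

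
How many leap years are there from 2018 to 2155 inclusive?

33

Years divisible by 4: 2020, 2024, …, 2152 — 34 in all.
Of these, 2100 is divisible by 100 but not 400, so not leap.
Leap years: 34 − 1 = 33.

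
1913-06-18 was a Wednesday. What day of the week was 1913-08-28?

June 1913: 30 − 18 = 12 days remain.
Then July (31): 31 days.
August 1–28, 1913: 28 days.
Total: 12 + 31 + 28 = 71 days.
71 mod 7 = 1, so 1 day after Wednesday is Thursday.

Thursday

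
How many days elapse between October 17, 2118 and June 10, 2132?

Day-of-year of October 17, 2118: 290.
Day-of-year of June 10, 2132: 162.
2118 has 365 days, so 365 − 290 = 75 days remain in 2118.
Full years 2119–2131: 10 common + 3 leap = 10×365 + 3×366 = 4748 days.
Total: 75 + 4748 + 162 = 4985 days.

4985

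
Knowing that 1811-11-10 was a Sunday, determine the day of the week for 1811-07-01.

Count forward from the earlier date (July 1, 1811) to the later (November 10, 1811):
July 1811: 31 − 1 = 30 days remain.
Then August (31), September (30), October (31): 31 + 30 + 31 = 92 days.
November 1–10, 1811: 10 days.
Total: 30 + 92 + 10 = 132 days.
132 mod 7 = 6, so 6 days before Sunday is Monday.

Monday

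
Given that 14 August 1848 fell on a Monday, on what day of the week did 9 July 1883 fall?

Monday

Day-of-year of August 14, 1848: 227.
Day-of-year of July 9, 1883: 190.
1848 has 366 days, so 366 − 227 = 139 days remain in 1848.
Full years 1849–1882: 26 common + 8 leap = 26×365 + 8×366 = 12418 days.
Total: 139 + 12418 + 190 = 12747 days.
12747 is a multiple of 7, so 9 July 1883 falls on the same weekday: Monday.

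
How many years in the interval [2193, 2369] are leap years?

Years divisible by 4: 2196, 2200, …, 2368 — 44 in all.
Of these, 2200, 2300 are divisible by 100 but not 400, so not leap.
Leap years: 44 − 2 = 42.

42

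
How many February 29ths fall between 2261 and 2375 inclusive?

27

Years divisible by 4: 2264, 2268, …, 2372 — 28 in all.
Of these, 2300 is divisible by 100 but not 400, so not leap.
Leap years: 28 − 1 = 27.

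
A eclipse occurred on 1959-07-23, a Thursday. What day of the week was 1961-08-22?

Tuesday

July 1959: 31 − 23 = 8 days remain.
Then 24 full months totalling 731 days.
August 1–22, 1961: 22 days.
Total: 8 + 731 + 22 = 761 days.
761 mod 7 = 5, so 5 days after Thursday is Tuesday.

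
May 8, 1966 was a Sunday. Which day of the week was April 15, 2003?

Tuesday

From May 8, 1966 to May 8, 2002: 36 years, of which 9 contain a Feb 29 — 27×365 + 9×366 = 13149 days.
(2000 is a leap year (divisible by 400).)
May 2002: 31 − 8 = 23 days remain.
Then 10 full months totalling 304 days.
April 1–15, 2003: 15 days.
Residual: 342 days.
Total: 13491 days.
13491 mod 7 = 2, so 2 days after Sunday is Tuesday.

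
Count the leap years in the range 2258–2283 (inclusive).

Years divisible by 4 in [2258, 2283]: 2260, 2264, 2268, 2272, 2276, 2280.
No century exceptions apply. Count: 6.

6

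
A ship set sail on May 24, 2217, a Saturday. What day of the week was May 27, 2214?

Count forward from the earlier date (May 27, 2214) to the later (May 24, 2217):
May 27, 2214 → May 27, 2215: 365 days.
May 27, 2215 → May 27, 2216: 366 days (2216 is a leap year).
May 2216: 31 − 27 = 4 days remain.
Then 11 full months totalling 334 days.
May 1–24, 2217: 24 days.
Residual: 362 days.
Total: 1093 days.
1093 mod 7 = 1, so 1 day before Saturday is Friday.

Friday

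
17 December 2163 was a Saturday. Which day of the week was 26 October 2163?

Wednesday

Count forward from the earlier date (October 26, 2163) to the later (December 17, 2163):
October 2163: 31 − 26 = 5 days remain.
Then November (30): 30 days.
December 1–17, 2163: 17 days.
Total: 5 + 30 + 17 = 52 days.
52 mod 7 = 3, so 3 days before Saturday is Wednesday.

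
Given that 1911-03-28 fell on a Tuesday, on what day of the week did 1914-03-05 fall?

Thursday

March 28, 1911 → March 28, 1912: 366 days (1912 is a leap year).
March 28, 1912 → March 28, 1913: 365 days.
March 1913: 31 − 28 = 3 days remain.
Then 11 full months totalling 334 days.
March 1–5, 1914: 5 days.
Residual: 342 days.
Total: 1073 days.
1073 mod 7 = 2, so 2 days after Tuesday is Thursday.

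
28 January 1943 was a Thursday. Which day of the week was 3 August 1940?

Count forward from the earlier date (August 3, 1940) to the later (January 28, 1943):
Day-of-year of August 3, 1940: 216.
Day-of-year of January 28, 1943: 28.
1940 has 366 days, so 366 − 216 = 150 days remain in 1940.
Full years: 1941: 365; 1942: 365. Sum = 730.
Total: 150 + 730 + 28 = 908 days.
908 mod 7 = 5, so 5 days before Thursday is Saturday.

Saturday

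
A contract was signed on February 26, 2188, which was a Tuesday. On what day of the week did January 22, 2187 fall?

Count forward from the earlier date (January 22, 2187) to the later (February 26, 2188):
January 2187: 31 − 22 = 9 days remain.
Then 12 full months totalling 365 days.
February 1–26, 2188: 26 days (2188 is a leap year).
Total: 9 + 365 + 26 = 400 days.
400 mod 7 = 1, so 1 day before Tuesday is Monday.

Monday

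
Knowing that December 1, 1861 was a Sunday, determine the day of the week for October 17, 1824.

Sunday

Count forward from the earlier date (October 17, 1824) to the later (December 1, 1861):
Day-of-year of October 17, 1824: 291.
Day-of-year of December 1, 1861: 335.
1824 has 366 days, so 366 − 291 = 75 days remain in 1824.
Full years 1825–1860: 27 common + 9 leap = 27×365 + 9×366 = 13149 days.
Total: 75 + 13149 + 335 = 13559 days.
13559 is a multiple of 7, so October 17, 1824 falls on the same weekday: Sunday.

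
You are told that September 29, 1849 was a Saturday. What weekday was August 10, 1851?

Sunday

September 29, 1849 → September 29, 1850: 365 days.
September 1850: 30 − 29 = 1 day remains.
Then 10 full months totalling 304 days.
August 1–10, 1851: 10 days.
Residual: 315 days.
Total: 680 days.
680 mod 7 = 1, so 1 day after Saturday is Sunday.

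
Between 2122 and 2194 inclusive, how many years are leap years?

18

Years divisible by 4: 2124, 2128, …, 2192 — 18 in all.
No century exceptions apply. Count: 18.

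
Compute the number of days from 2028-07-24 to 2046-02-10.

Day-of-year of July 24, 2028: 206.
Day-of-year of February 10, 2046: 41.
2028 has 366 days, so 366 − 206 = 160 days remain in 2028.
Full years 2029–2045: 13 common + 4 leap = 13×365 + 4×366 = 6209 days.
Total: 160 + 6209 + 41 = 6410 days.

6410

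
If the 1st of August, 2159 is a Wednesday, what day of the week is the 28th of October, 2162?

Thursday

Day-of-year of August 1, 2159: 213.
Day-of-year of October 28, 2162: 301.
2159 has 365 days, so 365 − 213 = 152 days remain in 2159.
Full years: 2160: 366; 2161: 365. Sum = 731.
Total: 152 + 731 + 301 = 1184 days.
1184 mod 7 = 1, so 1 day after Wednesday is Thursday.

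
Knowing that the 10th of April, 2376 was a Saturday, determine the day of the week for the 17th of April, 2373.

Count forward from the earlier date (April 17, 2373) to the later (April 10, 2376):
Day-of-year of April 17, 2373: 107.
Day-of-year of April 10, 2376: 101.
2373 has 365 days, so 365 − 107 = 258 days remain in 2373.
Full years: 2374: 365; 2375: 365. Sum = 730.
Total: 258 + 730 + 101 = 1089 days.
1089 mod 7 = 4, so 4 days before Saturday is Tuesday.

Tuesday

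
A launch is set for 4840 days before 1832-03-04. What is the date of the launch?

1818-12-03

Count 4840 days before March 4, 1832:
Day-of-year of December 3, 1818: 337.
Day-of-year of March 4, 1832: 64.
1818 has 365 days, so 365 − 337 = 28 days remain in 1818.
Full years 1819–1831: 10 common + 3 leap = 10×365 + 3×366 = 4748 days.
Total: 28 + 4748 + 64 = 4840 days.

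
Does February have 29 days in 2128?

2128 is a leap year.

Yes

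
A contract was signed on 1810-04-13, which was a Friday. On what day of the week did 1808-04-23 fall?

Count forward from the earlier date (April 23, 1808) to the later (April 13, 1810):
Day-of-year of April 23, 1808: 114.
Day-of-year of April 13, 1810: 103.
1808 has 366 days, so 366 − 114 = 252 days remain in 1808.
Full years: 1809: 365. Sum = 365.
Total: 252 + 365 + 103 = 720 days.
720 mod 7 = 6, so 6 days before Friday is Saturday.

Saturday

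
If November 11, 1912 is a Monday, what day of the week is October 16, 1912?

Wednesday

Count forward from the earlier date (October 16, 1912) to the later (November 11, 1912):
October 1912: 31 − 16 = 15 days remain.
November 1–11, 1912: 11 days.
Total: 15 + 11 = 26 days.
26 mod 7 = 5, so 5 days before Monday is Wednesday.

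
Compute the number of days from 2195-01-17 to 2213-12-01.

Day-of-year of January 17, 2195: 17.
Day-of-year of December 1, 2213: 335.
2195 has 365 days, so 365 − 17 = 348 days remain in 2195.
Full years 2196–2212: 13 common + 4 leap = 13×365 + 4×366 = 6209 days.
Total: 348 + 6209 + 335 = 6892 days.

6892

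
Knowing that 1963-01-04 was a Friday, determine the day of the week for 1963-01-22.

Within January 1963: 22 − 4 = 18 days.
18 mod 7 = 4, so 4 days after Friday is Tuesday.

Tuesday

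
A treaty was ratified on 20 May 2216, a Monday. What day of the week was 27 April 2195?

Monday

Count forward from the earlier date (April 27, 2195) to the later (May 20, 2216):
Day-of-year of April 27, 2195: 117.
Day-of-year of May 20, 2216: 141.
2195 has 365 days, so 365 − 117 = 248 days remain in 2195.
Full years 2196–2215: 16 common + 4 leap = 16×365 + 4×366 = 7304 days.
Total: 248 + 7304 + 141 = 7693 days.
7693 is a multiple of 7, so 27 April 2195 falls on the same weekday: Monday.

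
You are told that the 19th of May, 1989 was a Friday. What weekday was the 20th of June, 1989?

May 1989: 31 − 19 = 12 days remain.
June 1–20, 1989: 20 days.
Total: 12 + 20 = 32 days.
32 mod 7 = 4, so 4 days after Friday is Tuesday.

Tuesday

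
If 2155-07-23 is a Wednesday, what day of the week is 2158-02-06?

Day-of-year of July 23, 2155: 204.
Day-of-year of February 6, 2158: 37.
2155 has 365 days, so 365 − 204 = 161 days remain in 2155.
Full years: 2156: 366; 2157: 365. Sum = 731.
Total: 161 + 731 + 37 = 929 days.
929 mod 7 = 5, so 5 days after Wednesday is Monday.

Monday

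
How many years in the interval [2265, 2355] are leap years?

21

Years divisible by 4: 2268, 2272, …, 2352 — 22 in all.
Of these, 2300 is divisible by 100 but not 400, so not leap.
Leap years: 22 − 1 = 21.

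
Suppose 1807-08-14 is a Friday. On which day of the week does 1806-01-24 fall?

Friday

Count forward from the earlier date (January 24, 1806) to the later (August 14, 1807):
Day-of-year of January 24, 1806: 24.
Day-of-year of August 14, 1807: 226.
1806 has 365 days, so 365 − 24 = 341 days remain in 1806.
Total: 341 + 226 = 567 days.
567 is a multiple of 7, so 1806-01-24 falls on the same weekday: Friday.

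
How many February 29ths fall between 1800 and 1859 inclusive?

14

Years divisible by 4: 1800, 1804, …, 1856 — 15 in all.
Of these, 1800 is divisible by 100 but not 400, so not leap.
Leap years: 15 − 1 = 14.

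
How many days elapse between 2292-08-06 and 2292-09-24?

August 2292: 31 − 6 = 25 days remain.
September 1–24, 2292: 24 days.
Total: 25 + 24 = 49 days.

49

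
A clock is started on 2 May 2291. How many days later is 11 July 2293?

May 2291: 31 − 2 = 29 days remain.
Then 25 full months totalling 761 days.
July 1–11, 2293: 11 days.
Total: 29 + 761 + 11 = 801 days.

801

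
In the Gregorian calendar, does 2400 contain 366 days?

2400 is a leap year (divisible by 400).

Yes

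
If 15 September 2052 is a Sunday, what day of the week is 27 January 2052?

Saturday

Count forward from the earlier date (January 27, 2052) to the later (September 15, 2052):
January 2052: 31 − 27 = 4 days remain.
Then February 2052 (29), March (31), April (30), May (31), June (30), July (31), August (31): 29 + 31 + 30 + 31 + 30 + 31 + 31 = 213 days.
September 1–15, 2052: 15 days.
Total: 4 + 213 + 15 = 232 days.
232 mod 7 = 1, so 1 day before Sunday is Saturday.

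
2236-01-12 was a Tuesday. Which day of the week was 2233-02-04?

Monday

Count forward from the earlier date (February 4, 2233) to the later (January 12, 2236):
Day-of-year of February 4, 2233: 35.
Day-of-year of January 12, 2236: 12.
2233 has 365 days, so 365 − 35 = 330 days remain in 2233.
Full years: 2234: 365; 2235: 365. Sum = 730.
Total: 330 + 730 + 12 = 1072 days.
1072 mod 7 = 1, so 1 day before Tuesday is Monday.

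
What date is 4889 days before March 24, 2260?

November 4, 2246

Count 4889 days before March 24, 2260:
From November 4, 2246 to November 4, 2259: 13 years, of which 3 contain a Feb 29 — 10×365 + 3×366 = 4748 days.
November 2259: 30 − 4 = 26 days remain.
Then December (31), January (31), February 2260 (29): 31 + 31 + 29 = 91 days.
March 1–24, 2260: 24 days.
Residual: 141 days.
Total: 4889 days.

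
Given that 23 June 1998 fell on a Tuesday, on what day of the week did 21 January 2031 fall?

Tuesday

From June 23, 1998 to June 23, 2030: 32 years, of which 8 contain a Feb 29 — 24×365 + 8×366 = 11688 days.
(2000 is a leap year (divisible by 400).)
June 2030: 30 − 23 = 7 days remain.
Then July (31), August (31), September (30), October (31), November (30), December (31): 31 + 31 + 30 + 31 + 30 + 31 = 184 days.
January 1–21, 2031: 21 days.
Residual: 212 days.
Total: 11900 days.
11900 is a multiple of 7, so 21 January 2031 falls on the same weekday: Tuesday.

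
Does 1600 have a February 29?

1600 is a leap year (divisible by 400).

Yes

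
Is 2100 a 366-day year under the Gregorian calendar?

2100 is not a leap year (divisible by 100 but not 400).

No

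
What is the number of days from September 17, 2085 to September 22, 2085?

Within September 2085: 22 − 17 = 5 days.

5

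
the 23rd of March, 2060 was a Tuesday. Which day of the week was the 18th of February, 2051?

Saturday

Count forward from the earlier date (February 18, 2051) to the later (March 23, 2060):
Day-of-year of February 18, 2051: 49.
Day-of-year of March 23, 2060: 83.
2051 has 365 days, so 365 − 49 = 316 days remain in 2051.
Full years 2052–2059: 6 common + 2 leap = 6×365 + 2×366 = 2922 days.
Total: 316 + 2922 + 83 = 3321 days.
3321 mod 7 = 3, so 3 days before Tuesday is Saturday.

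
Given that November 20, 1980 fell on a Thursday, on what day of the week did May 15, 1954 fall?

Saturday

Count forward from the earlier date (May 15, 1954) to the later (November 20, 1980):
Day-of-year of May 15, 1954: 135.
Day-of-year of November 20, 1980: 325.
1954 has 365 days, so 365 − 135 = 230 days remain in 1954.
Full years 1955–1979: 19 common + 6 leap = 19×365 + 6×366 = 9131 days.
Total: 230 + 9131 + 325 = 9686 days.
9686 mod 7 = 5, so 5 days before Thursday is Saturday.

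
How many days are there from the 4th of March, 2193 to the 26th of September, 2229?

13354

Day-of-year of March 4, 2193: 63.
Day-of-year of September 26, 2229: 269.
2193 has 365 days, so 365 − 63 = 302 days remain in 2193.
Full years 2194–2228: 27 common + 8 leap = 27×365 + 8×366 = 12783 days.
Total: 302 + 12783 + 269 = 13354 days.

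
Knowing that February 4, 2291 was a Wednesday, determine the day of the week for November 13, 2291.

Friday

February 2291: 28 − 4 = 24 days remain (2291 is not a leap year, so February has 28 days).
Then March (31), April (30), May (31), June (30), July (31), August (31), September (30), October (31): 31 + 30 + 31 + 30 + 31 + 31 + 30 + 31 = 245 days.
November 1–13, 2291: 13 days.
Total: 24 + 245 + 13 = 282 days.
282 mod 7 = 2, so 2 days after Wednesday is Friday.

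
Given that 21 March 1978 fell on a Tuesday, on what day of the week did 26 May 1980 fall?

March 21, 1978 → March 21, 1979: 365 days.
March 21, 1979 → March 21, 1980: 366 days (1980 is a leap year).
March 1980: 31 − 21 = 10 days remain.
Then April (30): 30 days.
May 1–26, 1980: 26 days.
Residual: 66 days.
Total: 797 days.
797 mod 7 = 6, so 6 days after Tuesday is Monday.

Monday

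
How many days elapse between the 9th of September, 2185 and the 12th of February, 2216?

11112

From September 9, 2185 to September 9, 2215: 30 years, of which 6 contain a Feb 29 — 24×365 + 6×366 = 10956 days.
(2200 is not a leap year (divisible by 100 but not 400).)
September 2215: 30 − 9 = 21 days remain.
Then October (31), November (30), December (31), January (31): 31 + 30 + 31 + 31 = 123 days.
February 1–12, 2216: 12 days (2216 is a leap year).
Residual: 156 days.
Total: 11112 days.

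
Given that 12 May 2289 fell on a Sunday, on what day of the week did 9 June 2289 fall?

Sunday

May 2289: 31 − 12 = 19 days remain.
June 1–9, 2289: 9 days.
Total: 19 + 9 = 28 days.
28 is a multiple of 7, so 9 June 2289 falls on the same weekday: Sunday.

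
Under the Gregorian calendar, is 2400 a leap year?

Yes

2400 is a leap year (divisible by 400).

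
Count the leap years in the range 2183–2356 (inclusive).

Years divisible by 4: 2184, 2188, …, 2356 — 44 in all.
Of these, 2200, 2300 are divisible by 100 but not 400, so not leap.
Leap years: 44 − 2 = 42.

42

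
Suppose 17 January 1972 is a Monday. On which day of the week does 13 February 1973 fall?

Tuesday

January 17, 1972 → January 17, 1973: 366 days (1972 is a leap year).
January 1973: 31 − 17 = 14 days remain.
February 1–13, 1973: 13 days (1973 is not a leap year).
Residual: 27 days.
Total: 393 days.
393 mod 7 = 1, so 1 day after Monday is Tuesday.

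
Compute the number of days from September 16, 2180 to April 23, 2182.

September 2180: 30 − 16 = 14 days remain.
Then 18 full months totalling 547 days.
April 1–23, 2182: 23 days.
Total: 14 + 547 + 23 = 584 days.

584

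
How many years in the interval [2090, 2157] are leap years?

Years divisible by 4: 2092, 2096, …, 2156 — 17 in all.
Of these, 2100 is divisible by 100 but not 400, so not leap.
Leap years: 17 − 1 = 16.

16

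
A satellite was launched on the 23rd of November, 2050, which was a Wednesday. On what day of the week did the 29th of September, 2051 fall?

Friday

November 2050: 30 − 23 = 7 days remain.
Then 9 full months totalling 274 days.
September 1–29, 2051: 29 days.
Total: 7 + 274 + 29 = 310 days.
310 mod 7 = 2, so 2 days after Wednesday is Friday.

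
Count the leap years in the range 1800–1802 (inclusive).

0

Years divisible by 4 in [1800, 1802]: 1800.
Of these, 1800 is divisible by 100 but not 400, so not leap.
Leap years: 1 − 1 = 0.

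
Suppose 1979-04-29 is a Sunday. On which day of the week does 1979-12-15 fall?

Saturday

April 1979: 30 − 29 = 1 day remains.
Then May (31), June (30), July (31), August (31), September (30), October (31), November (30): 31 + 30 + 31 + 31 + 30 + 31 + 30 = 214 days.
December 1–15, 1979: 15 days.
Total: 1 + 214 + 15 = 230 days.
230 mod 7 = 6, so 6 days after Sunday is Saturday.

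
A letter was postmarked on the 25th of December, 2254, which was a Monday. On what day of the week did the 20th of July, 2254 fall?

Thursday

Count forward from the earlier date (July 20, 2254) to the later (December 25, 2254):
July 2254: 31 − 20 = 11 days remain.
Then August (31), September (30), October (31), November (30): 31 + 30 + 31 + 30 = 122 days.
December 1–25, 2254: 25 days.
Total: 11 + 122 + 25 = 158 days.
158 mod 7 = 4, so 4 days before Monday is Thursday.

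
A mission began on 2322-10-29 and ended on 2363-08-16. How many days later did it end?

Day-of-year of October 29, 2322: 302.
Day-of-year of August 16, 2363: 228.
2322 has 365 days, so 365 − 302 = 63 days remain in 2322.
Full years 2323–2362: 30 common + 10 leap = 30×365 + 10×366 = 14610 days.
Total: 63 + 14610 + 228 = 14901 days.

14901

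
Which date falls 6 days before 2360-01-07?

2360-01-01

Count 6 days before January 7, 2360:
Within January 2360: 7 − 1 = 6 days.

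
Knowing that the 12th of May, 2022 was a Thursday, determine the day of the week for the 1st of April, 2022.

Count forward from the earlier date (April 1, 2022) to the later (May 12, 2022):
April 2022: 30 − 1 = 29 days remain.
May 1–12, 2022: 12 days.
Total: 29 + 12 = 41 days.
41 mod 7 = 6, so 6 days before Thursday is Friday.

Friday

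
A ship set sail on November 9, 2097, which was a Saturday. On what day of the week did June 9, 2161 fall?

From November 9, 2097 to November 9, 2160: 63 years, of which 15 contain a Feb 29 — 48×365 + 15×366 = 23010 days.
(2100 is not a leap year (divisible by 100 but not 400).)
November 2160: 30 − 9 = 21 days remain.
Then December (31), January (31), February 2161 (28), March (31), April (30), May (31): 31 + 31 + 28 + 31 + 30 + 31 = 182 days.
June 1–9, 2161: 9 days.
Residual: 212 days.
Total: 23222 days.
23222 mod 7 = 3, so 3 days after Saturday is Tuesday.

Tuesday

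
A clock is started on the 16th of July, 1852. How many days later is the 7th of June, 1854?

691

July 1852: 31 − 16 = 15 days remain.
Then 22 full months totalling 669 days.
June 1–7, 1854: 7 days.
Total: 15 + 669 + 7 = 691 days.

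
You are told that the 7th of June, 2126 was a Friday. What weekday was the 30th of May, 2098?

Count forward from the earlier date (May 30, 2098) to the later (June 7, 2126):
Day-of-year of May 30, 2098: 150.
Day-of-year of June 7, 2126: 158.
2098 has 365 days, so 365 − 150 = 215 days remain in 2098.
Full years 2099–2125: 21 common + 6 leap = 21×365 + 6×366 = 9861 days.
Total: 215 + 9861 + 158 = 10234 days.
10234 is a multiple of 7, so the 30th of May, 2098 falls on the same weekday: Friday.

Friday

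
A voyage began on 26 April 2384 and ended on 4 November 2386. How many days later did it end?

Day-of-year of April 26, 2384: 117.
Day-of-year of November 4, 2386: 308.
2384 has 366 days, so 366 − 117 = 249 days remain in 2384.
Full years: 2385: 365. Sum = 365.
Total: 249 + 365 + 308 = 922 days.

922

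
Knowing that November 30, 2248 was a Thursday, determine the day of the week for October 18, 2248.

Wednesday

Count forward from the earlier date (October 18, 2248) to the later (November 30, 2248):
October 2248: 31 − 18 = 13 days remain.
November 1–30, 2248: 30 days.
Total: 13 + 30 = 43 days.
43 mod 7 = 1, so 1 day before Thursday is Wednesday.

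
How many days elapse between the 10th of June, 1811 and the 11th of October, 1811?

123

June 1811: 30 − 10 = 20 days remain.
Then July (31), August (31), September (30): 31 + 31 + 30 = 92 days.
October 1–11, 1811: 11 days.
Total: 20 + 92 + 11 = 123 days.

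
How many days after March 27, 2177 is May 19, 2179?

783

March 2177: 31 − 27 = 4 days remain.
Then 25 full months totalling 760 days.
May 1–19, 2179: 19 days.
Total: 4 + 760 + 19 = 783 days.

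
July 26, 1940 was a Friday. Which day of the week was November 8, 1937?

Monday

Count forward from the earlier date (November 8, 1937) to the later (July 26, 1940):
November 8, 1937 → November 8, 1938: 365 days.
November 8, 1938 → November 8, 1939: 365 days.
November 1939: 30 − 8 = 22 days remain.
Then December (31), January (31), February 1940 (29), March (31), April (30), May (31), June (30): 31 + 31 + 29 + 31 + 30 + 31 + 30 = 213 days.
July 1–26, 1940: 26 days.
Residual: 261 days.
Total: 991 days.
991 mod 7 = 4, so 4 days before Friday is Monday.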